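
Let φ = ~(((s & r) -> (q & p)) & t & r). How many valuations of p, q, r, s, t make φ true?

p | q | r | s | t || φ
F | F | F | F | F || T
F | F | F | F | T || T
F | F | F | T | F || T
F | F | F | T | T || T
F | F | T | F | F || T
F | F | T | F | T || F
F | F | T | T | F || T
F | F | T | T | T || T
F | T | F | F | F || T
F | T | F | F | T || T
F | T | F | T | F || T
F | T | F | T | T || T
F | T | T | F | F || T
F | T | T | F | T || F
F | T | T | T | F || T
F | T | T | T | T || T
T | F | F | F | F || T
T | F | F | F | T || T
T | F | F | T | F || T
T | F | F | T | T || T
T | F | T | F | F || T
T | F | T | F | T || F
T | F | T | T | F || T
T | F | T | T | T || T
T | T | F | F | F || T
T | T | F | F | T || T
T | T | F | T | F || T
T | T | F | T | T || T
T | T | T | F | F || T
T | T | T | F | T || F
T | T | T | T | F || T
T | T | T | T | T || F
The formula is true on 27 of the 32 rows.

27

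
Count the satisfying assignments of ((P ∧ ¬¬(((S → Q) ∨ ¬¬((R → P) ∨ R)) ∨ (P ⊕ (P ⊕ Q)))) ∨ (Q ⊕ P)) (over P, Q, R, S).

12

P  Q  R  S  |  (S → Q)  (R → P)  ((R → P) ∨ R)  ¬((R → P) ∨ R)  ¬¬((R → P) ∨ R)  ((S → Q) ∨ ¬¬((R → P) ∨ R))  (P ⊕ Q)  (P ⊕ (P ⊕ Q))  (Q ⊕ P)  φ
F  F  F  F  |     T        T           T              F                T                      T                  F           F           F     F
F  F  F  T  |     F        T           T              F                T                      T                  F           F           F     F
F  F  T  F  |     T        F           T              F                T                      T                  F           F           F     F
F  F  T  T  |     F        F           T              F                T                      T                  F           F           F     F
F  T  F  F  |     T        T           T              F                T                      T                  T           T           T     T
F  T  F  T  |     T        T           T              F                T                      T                  T           T           T     T
F  T  T  F  |     T        F           T              F                T                      T                  T           T           T     T
F  T  T  T  |     T        F           T              F                T                      T                  T           T           T     T
T  F  F  F  |     T        T           T              F                T                      T                  T           F           T     T
T  F  F  T  |     F        T           T              F                T                      T                  T           F           T     T
T  F  T  F  |     T        T           T              F                T                      T                  T           F           T     T
T  F  T  T  |     F        T           T              F                T                      T                  T           F           T     T
T  T  F  F  |     T        T           T              F                T                      T                  F           T           F     T
T  T  F  T  |     T        T           T              F                T                      T                  F           T           F     T
T  T  T  F  |     T        T           T              F                T                      T                  F           T           F     T
T  T  T  T  |     T        T           T              F                T                      T                  F           T           F     T
The formula is true on 12 of the 16 rows.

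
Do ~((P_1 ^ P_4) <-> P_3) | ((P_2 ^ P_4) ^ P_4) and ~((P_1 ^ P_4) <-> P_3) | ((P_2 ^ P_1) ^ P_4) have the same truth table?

not equivalent

P_1 | P_2 | P_3 | P_4 || φ | ψ
 0  |  0  |  0  |  0  || 0 | 0
 0  |  0  |  0  |  1  || 1 | 1
 0  |  0  |  1  |  0  || 1 | 1
 0  |  0  |  1  |  1  || 0 | 1
 0  |  1  |  0  |  0  || 1 | 1
 0  |  1  |  0  |  1  || 1 | 1
 0  |  1  |  1  |  0  || 1 | 1
 0  |  1  |  1  |  1  || 1 | 0
 1  |  0  |  0  |  0  || 1 | 1
 1  |  0  |  0  |  1  || 0 | 0
 1  |  0  |  1  |  0  || 0 | 1
 1  |  0  |  1  |  1  || 1 | 1
 1  |  1  |  0  |  0  || 1 | 1
 1  |  1  |  0  |  1  || 1 | 1
 1  |  1  |  1  |  0  || 1 | 0
 1  |  1  |  1  |  1  || 1 | 1
The columns differ at P_1=0, P_2=0, P_3=1, P_4=1 (φ=0, ψ=1), so they are not equivalent.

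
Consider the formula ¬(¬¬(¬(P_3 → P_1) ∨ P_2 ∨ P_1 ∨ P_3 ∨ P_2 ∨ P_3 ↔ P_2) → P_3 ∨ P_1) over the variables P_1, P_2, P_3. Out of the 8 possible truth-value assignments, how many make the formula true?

2

P_1  P_2  P_3  |  (P_3 → P_1)  ¬(P_3 → P_1)  (P_2 ∨ P_1)  (¬(P_3 → P_1) ∨ (P_2 ∨ P_1))  (P_3 ∨ P_2 ∨ P_3)  (P_3 ∨ P_1)  φ
 0    0    0   |       1            0             0                    0                        0               0       1
 0    0    1   |       0            1             0                    1                        1               1       0
 0    1    0   |       1            0             1                    1                        1               0       1
 0    1    1   |       0            1             1                    1                        1               1       0
 1    0    0   |       1            0             1                    1                        0               1       0
 1    0    1   |       1            0             1                    1                        1               1       0
 1    1    0   |       1            0             1                    1                        1               1       0
 1    1    1   |       1            0             1                    1                        1               1       0
The formula is true on 2 of the 8 rows.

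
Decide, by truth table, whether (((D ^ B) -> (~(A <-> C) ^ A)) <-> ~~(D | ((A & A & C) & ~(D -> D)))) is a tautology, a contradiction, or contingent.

A  B  C  D  |  φ
T  T  T  T  |  T
T  T  T  F  |  F
T  T  F  T  |  T
T  T  F  F  |  T
T  F  T  T  |  T
T  F  T  F  |  F
T  F  F  T  |  F
T  F  F  F  |  F
F  T  T  T  |  T
F  T  T  F  |  F
F  T  F  T  |  T
F  T  F  F  |  T
F  F  T  T  |  T
F  F  T  F  |  F
F  F  F  T  |  F
F  F  F  F  |  F
8 of 16 rows are T, so the formula is contingent.

contingent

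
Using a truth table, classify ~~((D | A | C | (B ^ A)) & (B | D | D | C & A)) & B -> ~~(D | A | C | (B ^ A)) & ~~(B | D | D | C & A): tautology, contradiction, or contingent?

A | B | C | D | φ
- | - | - | - | -
F | F | F | F | T
F | F | F | T | T
F | F | T | F | T
F | F | T | T | T
F | T | F | F | T
F | T | F | T | T
F | T | T | F | T
F | T | T | T | T
T | F | F | F | T
T | F | F | T | T
T | F | T | F | T
T | F | T | T | T
T | T | F | F | T
T | T | F | T | T
T | T | T | F | T
T | T | T | T | T
Every row is T, so the formula is a tautology.

tautology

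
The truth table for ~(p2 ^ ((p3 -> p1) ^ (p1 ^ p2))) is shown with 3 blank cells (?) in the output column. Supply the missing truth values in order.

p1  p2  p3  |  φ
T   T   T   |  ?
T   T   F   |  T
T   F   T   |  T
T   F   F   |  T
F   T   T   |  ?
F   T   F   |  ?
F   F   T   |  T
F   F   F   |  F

Row p1=T, p2=T, p3=T: ((p3 -> p1) ^ (p1 ^ p2)) = T, (p2 ^ ((p3 -> p1) ^ (p1 ^ p2))) = F, so the formula = T.
Row p1=F, p2=T, p3=T: ((p3 -> p1) ^ (p1 ^ p2)) = T, (p2 ^ ((p3 -> p1) ^ (p1 ^ p2))) = F, so the formula = T.
Row p1=F, p2=T, p3=F: ((p3 -> p1) ^ (p1 ^ p2)) = F, (p2 ^ ((p3 -> p1) ^ (p1 ^ p2))) = T, so the formula = F.

T, T, F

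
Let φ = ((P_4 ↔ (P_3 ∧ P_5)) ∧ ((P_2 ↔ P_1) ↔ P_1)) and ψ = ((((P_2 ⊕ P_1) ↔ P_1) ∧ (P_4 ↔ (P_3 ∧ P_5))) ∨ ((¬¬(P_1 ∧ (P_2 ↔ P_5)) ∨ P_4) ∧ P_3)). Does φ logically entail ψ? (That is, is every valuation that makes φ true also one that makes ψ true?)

no

P_1 | P_2 | P_3 | P_4 | P_5 | φ | ψ
--- | --- | --- | --- | --- | - | -
 T  |  T  |  T  |  T  |  T  | T | T
 T  |  T  |  T  |  T  |  F  | F | T
 T  |  T  |  T  |  F  |  T  | F | T
 T  |  T  |  T  |  F  |  F  | T | F
 T  |  T  |  F  |  T  |  T  | F | F
 T  |  T  |  F  |  T  |  F  | F | F
 T  |  T  |  F  |  F  |  T  | T | F
 T  |  T  |  F  |  F  |  F  | T | F
 T  |  F  |  T  |  T  |  T  | F | T
 T  |  F  |  T  |  T  |  F  | F | T
 T  |  F  |  T  |  F  |  T  | F | F
 T  |  F  |  T  |  F  |  F  | F | T
 T  |  F  |  F  |  T  |  T  | F | F
 T  |  F  |  F  |  T  |  F  | F | F
 T  |  F  |  F  |  F  |  T  | F | T
 T  |  F  |  F  |  F  |  F  | F | T
 F  |  T  |  T  |  T  |  T  | T | T
 F  |  T  |  T  |  T  |  F  | F | T
 F  |  T  |  T  |  F  |  T  | F | F
 F  |  T  |  T  |  F  |  F  | T | F
 F  |  T  |  F  |  T  |  T  | F | F
 F  |  T  |  F  |  T  |  F  | F | F
 F  |  T  |  F  |  F  |  T  | T | F
 F  |  T  |  F  |  F  |  F  | T | F
 F  |  F  |  T  |  T  |  T  | F | T
 F  |  F  |  T  |  T  |  F  | F | T
 F  |  F  |  T  |  F  |  T  | F | F
 F  |  F  |  T  |  F  |  F  | F | T
 F  |  F  |  F  |  T  |  T  | F | F
 F  |  F  |  F  |  T  |  F  | F | F
 F  |  F  |  F  |  F  |  T  | F | T
 F  |  F  |  F  |  F  |  F  | F | T
At P_1=T, P_2=T, P_3=T, P_4=F, P_5=F we have φ true but ψ false, so φ does not entail ψ.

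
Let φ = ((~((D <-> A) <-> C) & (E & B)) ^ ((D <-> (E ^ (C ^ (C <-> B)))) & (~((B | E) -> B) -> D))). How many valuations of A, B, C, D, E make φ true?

12

A | B | C | D | E || φ
0 | 0 | 0 | 0 | 0 || 0
0 | 0 | 0 | 0 | 1 || 0
0 | 0 | 0 | 1 | 0 || 1
0 | 0 | 0 | 1 | 1 || 0
0 | 0 | 1 | 0 | 0 || 0
0 | 0 | 1 | 0 | 1 || 0
0 | 0 | 1 | 1 | 0 || 1
0 | 0 | 1 | 1 | 1 || 0
0 | 1 | 0 | 0 | 0 || 1
0 | 1 | 0 | 0 | 1 || 1
0 | 1 | 0 | 1 | 0 || 0
0 | 1 | 0 | 1 | 1 || 1
0 | 1 | 1 | 0 | 0 || 1
0 | 1 | 1 | 0 | 1 || 0
0 | 1 | 1 | 1 | 0 || 0
0 | 1 | 1 | 1 | 1 || 0
1 | 0 | 0 | 0 | 0 || 0
1 | 0 | 0 | 0 | 1 || 0
1 | 0 | 0 | 1 | 0 || 1
1 | 0 | 0 | 1 | 1 || 0
1 | 0 | 1 | 0 | 0 || 0
1 | 0 | 1 | 0 | 1 || 0
1 | 0 | 1 | 1 | 0 || 1
1 | 0 | 1 | 1 | 1 || 0
1 | 1 | 0 | 0 | 0 || 1
1 | 1 | 0 | 0 | 1 || 0
1 | 1 | 0 | 1 | 0 || 0
1 | 1 | 0 | 1 | 1 || 0
1 | 1 | 1 | 0 | 0 || 1
1 | 1 | 1 | 0 | 1 || 1
1 | 1 | 1 | 1 | 0 || 0
1 | 1 | 1 | 1 | 1 || 1
The formula is true on 12 of the 32 rows.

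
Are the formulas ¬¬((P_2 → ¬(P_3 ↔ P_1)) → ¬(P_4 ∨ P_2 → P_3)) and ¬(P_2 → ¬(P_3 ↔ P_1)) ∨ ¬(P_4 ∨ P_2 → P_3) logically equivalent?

equivalent

P_1 | P_2 | P_3 | P_4 || φ | ψ
 F  |  F  |  F  |  F  || F | F
 F  |  F  |  F  |  T  || T | T
 F  |  F  |  T  |  F  || F | F
 F  |  F  |  T  |  T  || F | F
 F  |  T  |  F  |  F  || T | T
 F  |  T  |  F  |  T  || T | T
 F  |  T  |  T  |  F  || F | F
 F  |  T  |  T  |  T  || F | F
 T  |  F  |  F  |  F  || F | F
 T  |  F  |  F  |  T  || T | T
 T  |  F  |  T  |  F  || F | F
 T  |  F  |  T  |  T  || F | F
 T  |  T  |  F  |  F  || T | T
 T  |  T  |  F  |  T  || T | T
 T  |  T  |  T  |  F  || T | T
 T  |  T  |  T  |  T  || T | T
The columns for φ and ψ agree on every row, so they are logically equivalent.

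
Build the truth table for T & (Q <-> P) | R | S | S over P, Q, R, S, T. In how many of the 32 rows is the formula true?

P  Q  R  S  T     ((T & (Q <-> P)) | (R | S) | S)
F  F  F  F  F                    F               
F  F  F  F  T                    T               
F  F  F  T  F                    T               
F  F  F  T  T                    T               
F  F  T  F  F                    T               
F  F  T  F  T                    T               
F  F  T  T  F                    T               
F  F  T  T  T                    T               
F  T  F  F  F                    F               
F  T  F  F  T                    F               
F  T  F  T  F                    T               
F  T  F  T  T                    T               
F  T  T  F  F                    T               
F  T  T  F  T                    T               
F  T  T  T  F                    T               
F  T  T  T  T                    T               
T  F  F  F  F                    F               
T  F  F  F  T                    F               
T  F  F  T  F                    T               
T  F  F  T  T                    T               
T  F  T  F  F                    T               
T  F  T  F  T                    T               
T  F  T  T  F                    T               
T  F  T  T  T                    T               
T  T  F  F  F                    F               
T  T  F  F  T                    T               
T  T  F  T  F                    T               
T  T  F  T  T                    T               
T  T  T  F  F                    T               
T  T  T  F  T                    T               
T  T  T  T  F                    T               
T  T  T  T  T                    T               
The formula is true on 26 of the 32 rows.

26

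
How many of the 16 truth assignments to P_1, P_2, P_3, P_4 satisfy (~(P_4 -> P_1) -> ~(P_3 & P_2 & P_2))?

15

P_1  P_2  P_3  P_4  |  (P_4 -> P_1)  ~(P_4 -> P_1)  (P_3 & P_2 & P_2)  ~(P_3 & P_2 & P_2)  φ
 F    F    F    F   |       T              F                F                  T           T
 F    F    F    T   |       F              T                F                  T           T
 F    F    T    F   |       T              F                F                  T           T
 F    F    T    T   |       F              T                F                  T           T
 F    T    F    F   |       T              F                F                  T           T
 F    T    F    T   |       F              T                F                  T           T
 F    T    T    F   |       T              F                T                  F           T
 F    T    T    T   |       F              T                T                  F           F
 T    F    F    F   |       T              F                F                  T           T
 T    F    F    T   |       T              F                F                  T           T
 T    F    T    F   |       T              F                F                  T           T
 T    F    T    T   |       T              F                F                  T           T
 T    T    F    F   |       T              F                F                  T           T
 T    T    F    T   |       T              F                F                  T           T
 T    T    T    F   |       T              F                T                  F           T
 T    T    T    T   |       T              F                T                  F           T
The formula is true on 15 of the 16 rows.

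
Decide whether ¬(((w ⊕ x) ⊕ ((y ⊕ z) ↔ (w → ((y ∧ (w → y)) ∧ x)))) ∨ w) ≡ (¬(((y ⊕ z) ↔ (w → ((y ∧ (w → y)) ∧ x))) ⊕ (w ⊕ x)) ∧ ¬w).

equivalent

x | y | z | w || φ | ψ
F | F | F | F || T | T
F | F | F | T || F | F
F | F | T | F || F | F
F | F | T | T || F | F
F | T | F | F || F | F
F | T | F | T || F | F
F | T | T | F || T | T
F | T | T | T || F | F
T | F | F | F || F | F
T | F | F | T || F | F
T | F | T | F || T | T
T | F | T | T || F | F
T | T | F | F || T | T
T | T | F | T || F | F
T | T | T | F || F | F
T | T | T | T || F | F
The columns for φ and ψ agree on every row, so they are logically equivalent.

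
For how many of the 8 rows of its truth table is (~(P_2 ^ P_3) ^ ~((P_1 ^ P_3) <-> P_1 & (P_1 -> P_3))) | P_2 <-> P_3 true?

 P_1  |  P_2  |  P_3  ||   φ  
False | False | False || False
False | False |  True ||  True
False |  True | False || False
False |  True |  True ||  True
 True | False | False ||  True
 True | False |  True ||  True
 True |  True | False || False
 True |  True |  True ||  True
The formula is true on 5 of the 8 rows.

5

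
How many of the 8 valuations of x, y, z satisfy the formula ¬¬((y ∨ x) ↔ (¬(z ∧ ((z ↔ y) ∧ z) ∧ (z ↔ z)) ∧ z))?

x | y | z || φ
T | T | T || F
T | T | F || F
T | F | T || T
T | F | F || F
F | T | T || F
F | T | F || F
F | F | T || F
F | F | F || T
The formula is true on 2 of the 8 rows.

2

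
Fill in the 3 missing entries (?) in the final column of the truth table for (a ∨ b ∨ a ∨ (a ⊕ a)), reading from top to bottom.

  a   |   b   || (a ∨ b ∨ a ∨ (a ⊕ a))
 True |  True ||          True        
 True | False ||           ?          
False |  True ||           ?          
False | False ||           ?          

Row a=True, b=False: (a ⊕ a) = False, so (a ∨ b ∨ a ∨ (a ⊕ a)) = True.
Row a=False, b=True: (a ⊕ a) = False, so (a ∨ b ∨ a ∨ (a ⊕ a)) = True.
Row a=False, b=False: (a ⊕ a) = False, so (a ∨ b ∨ a ∨ (a ⊕ a)) = False.

True, True, False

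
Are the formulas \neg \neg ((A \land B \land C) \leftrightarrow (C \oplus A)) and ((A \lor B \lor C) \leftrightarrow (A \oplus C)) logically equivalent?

A | B | C || φ | ψ
1 | 1 | 1 || 0 | 0
1 | 1 | 0 || 0 | 1
1 | 0 | 1 || 1 | 0
1 | 0 | 0 || 0 | 1
0 | 1 | 1 || 0 | 1
0 | 1 | 0 || 1 | 0
0 | 0 | 1 || 0 | 1
0 | 0 | 0 || 1 | 1
The columns differ at A=1, B=1, C=0 (φ=0, ψ=1), so they are not equivalent.

not equivalent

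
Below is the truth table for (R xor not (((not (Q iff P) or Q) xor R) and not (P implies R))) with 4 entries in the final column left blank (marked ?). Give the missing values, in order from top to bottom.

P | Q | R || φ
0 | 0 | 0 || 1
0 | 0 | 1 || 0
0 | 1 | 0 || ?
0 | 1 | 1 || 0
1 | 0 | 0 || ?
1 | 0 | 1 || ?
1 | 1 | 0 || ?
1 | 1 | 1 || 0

1, 0, 0, 0

Row P=0, Q=1, R=0: not (((not (Q iff P) or Q) xor R) and not (P implies R)) = 1, so the formula = 1.
Row P=1, Q=0, R=0: not (((not (Q iff P) or Q) xor R) and not (P implies R)) = 0, so the formula = 0.
Row P=1, Q=0, R=1: not (((not (Q iff P) or Q) xor R) and not (P implies R)) = 1, so the formula = 0.
Row P=1, Q=1, R=0: not (((not (Q iff P) or Q) xor R) and not (P implies R)) = 0, so the formula = 0.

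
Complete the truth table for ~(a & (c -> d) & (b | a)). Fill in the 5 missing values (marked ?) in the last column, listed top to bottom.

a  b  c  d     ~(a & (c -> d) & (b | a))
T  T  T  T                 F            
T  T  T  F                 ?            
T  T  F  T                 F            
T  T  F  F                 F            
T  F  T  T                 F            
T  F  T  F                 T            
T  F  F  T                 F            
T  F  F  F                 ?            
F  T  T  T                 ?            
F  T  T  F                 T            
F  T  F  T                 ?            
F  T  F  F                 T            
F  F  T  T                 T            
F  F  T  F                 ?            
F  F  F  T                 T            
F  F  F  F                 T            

T, F, T, T, T

Row a=T, b=T, c=T, d=F: (c -> d) = F, (b | a) = T, (a & (c -> d) & (b | a)) = F, so ~(a & (c -> d) & (b | a)) = T.
Row a=T, b=F, c=F, d=F: (c -> d) = T, (b | a) = T, (a & (c -> d) & (b | a)) = T, so ~(a & (c -> d) & (b | a)) = F.
Row a=F, b=T, c=T, d=T: (c -> d) = T, (b | a) = T, (a & (c -> d) & (b | a)) = F, so ~(a & (c -> d) & (b | a)) = T.
Row a=F, b=T, c=F, d=T: (c -> d) = T, (b | a) = T, (a & (c -> d) & (b | a)) = F, so ~(a & (c -> d) & (b | a)) = T.
Row a=F, b=F, c=T, d=F: (c -> d) = F, (b | a) = F, (a & (c -> d) & (b | a)) = F, so ~(a & (c -> d) & (b | a)) = T.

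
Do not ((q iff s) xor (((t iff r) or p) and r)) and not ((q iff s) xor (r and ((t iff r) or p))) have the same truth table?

p | q | r | s | t || φ | ψ
1 | 1 | 1 | 1 | 1 || 1 | 1
1 | 1 | 1 | 1 | 0 || 1 | 1
1 | 1 | 1 | 0 | 1 || 0 | 0
1 | 1 | 1 | 0 | 0 || 0 | 0
1 | 1 | 0 | 1 | 1 || 0 | 0
1 | 1 | 0 | 1 | 0 || 0 | 0
1 | 1 | 0 | 0 | 1 || 1 | 1
1 | 1 | 0 | 0 | 0 || 1 | 1
1 | 0 | 1 | 1 | 1 || 0 | 0
1 | 0 | 1 | 1 | 0 || 0 | 0
1 | 0 | 1 | 0 | 1 || 1 | 1
1 | 0 | 1 | 0 | 0 || 1 | 1
1 | 0 | 0 | 1 | 1 || 1 | 1
1 | 0 | 0 | 1 | 0 || 1 | 1
1 | 0 | 0 | 0 | 1 || 0 | 0
1 | 0 | 0 | 0 | 0 || 0 | 0
0 | 1 | 1 | 1 | 1 || 1 | 1
0 | 1 | 1 | 1 | 0 || 0 | 0
0 | 1 | 1 | 0 | 1 || 0 | 0
0 | 1 | 1 | 0 | 0 || 1 | 1
0 | 1 | 0 | 1 | 1 || 0 | 0
0 | 1 | 0 | 1 | 0 || 0 | 0
0 | 1 | 0 | 0 | 1 || 1 | 1
0 | 1 | 0 | 0 | 0 || 1 | 1
0 | 0 | 1 | 1 | 1 || 0 | 0
0 | 0 | 1 | 1 | 0 || 1 | 1
0 | 0 | 1 | 0 | 1 || 1 | 1
0 | 0 | 1 | 0 | 0 || 0 | 0
0 | 0 | 0 | 1 | 1 || 1 | 1
0 | 0 | 0 | 1 | 0 || 1 | 1
0 | 0 | 0 | 0 | 1 || 0 | 0
0 | 0 | 0 | 0 | 0 || 0 | 0
The columns for φ and ψ agree on every row, so they are logically equivalent.

equivalent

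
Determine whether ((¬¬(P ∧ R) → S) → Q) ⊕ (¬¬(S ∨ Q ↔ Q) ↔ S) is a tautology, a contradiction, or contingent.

contingent

  P   |   Q   |   R   |   S   | (P ∧ R) | ¬(P ∧ R) | ¬¬(P ∧ R) | (¬¬(P ∧ R) → S) | ((¬¬(P ∧ R) → S) → Q) | (S ∨ Q) | ((S ∨ Q) ↔ Q) | ¬((S ∨ Q) ↔ Q) | ¬¬((S ∨ Q) ↔ Q) | (¬¬((S ∨ Q) ↔ Q) ↔ S) |   φ  
----- | ----- | ----- | ----- | ------- | -------- | --------- | --------------- | --------------------- | ------- | ------------- | -------------- | --------------- | --------------------- | -----
 True |  True |  True |  True |   True  |  False   |    True   |       True      |          True         |   True  |      True     |     False      |       True      |          True         | False
 True |  True |  True | False |   True  |  False   |    True   |      False      |          True         |   True  |      True     |     False      |       True      |         False         |  True
 True |  True | False |  True |  False  |   True   |   False   |       True      |          True         |   True  |      True     |     False      |       True      |          True         | False
 True |  True | False | False |  False  |   True   |   False   |       True      |          True         |   True  |      True     |     False      |       True      |         False         |  True
 True | False |  True |  True |   True  |  False   |    True   |       True      |         False         |   True  |     False     |      True      |      False      |         False         | False
 True | False |  True | False |   True  |  False   |    True   |      False      |          True         |  False  |      True     |     False      |       True      |         False         |  True
 True | False | False |  True |  False  |   True   |   False   |       True      |         False         |   True  |     False     |      True      |      False      |         False         | False
 True | False | False | False |  False  |   True   |   False   |       True      |         False         |  False  |      True     |     False      |       True      |         False         | False
False |  True |  True |  True |  False  |   True   |   False   |       True      |          True         |   True  |      True     |     False      |       True      |          True         | False
False |  True |  True | False |  False  |   True   |   False   |       True      |          True         |   True  |      True     |     False      |       True      |         False         |  True
False |  True | False |  True |  False  |   True   |   False   |       True      |          True         |   True  |      True     |     False      |       True      |          True         | False
False |  True | False | False |  False  |   True   |   False   |       True      |          True         |   True  |      True     |     False      |       True      |         False         |  True
False | False |  True |  True |  False  |   True   |   False   |       True      |         False         |   True  |     False     |      True      |      False      |         False         | False
False | False |  True | False |  False  |   True   |   False   |       True      |         False         |  False  |      True     |     False      |       True      |         False         | False
False | False | False |  True |  False  |   True   |   False   |       True      |         False         |   True  |     False     |      True      |      False      |         False         | False
False | False | False | False |  False  |   True   |   False   |       True      |         False         |  False  |      True     |     False      |       True      |         False         | False
5 of 16 rows are True, so the formula is contingent.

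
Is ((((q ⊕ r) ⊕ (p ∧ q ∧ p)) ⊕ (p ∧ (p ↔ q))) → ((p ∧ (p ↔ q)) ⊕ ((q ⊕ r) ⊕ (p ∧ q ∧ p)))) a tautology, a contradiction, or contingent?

p | q | r | (q ⊕ r) | (p ∧ q ∧ p) | ((q ⊕ r) ⊕ (p ∧ q ∧ p)) | (p ↔ q) | (p ∧ (p ↔ q)) | φ
- | - | - | ------- | ----------- | ----------------------- | ------- | ------------- | -
1 | 1 | 1 |    0    |      1      |            1            |    1    |       1       | 1
1 | 1 | 0 |    1    |      1      |            0            |    1    |       1       | 1
1 | 0 | 1 |    1    |      0      |            1            |    0    |       0       | 1
1 | 0 | 0 |    0    |      0      |            0            |    0    |       0       | 1
0 | 1 | 1 |    0    |      0      |            0            |    0    |       0       | 1
0 | 1 | 0 |    1    |      0      |            1            |    0    |       0       | 1
0 | 0 | 1 |    1    |      0      |            1            |    1    |       0       | 1
0 | 0 | 0 |    0    |      0      |            0            |    1    |       0       | 1
Every row is 1, so the formula is a tautology.

tautology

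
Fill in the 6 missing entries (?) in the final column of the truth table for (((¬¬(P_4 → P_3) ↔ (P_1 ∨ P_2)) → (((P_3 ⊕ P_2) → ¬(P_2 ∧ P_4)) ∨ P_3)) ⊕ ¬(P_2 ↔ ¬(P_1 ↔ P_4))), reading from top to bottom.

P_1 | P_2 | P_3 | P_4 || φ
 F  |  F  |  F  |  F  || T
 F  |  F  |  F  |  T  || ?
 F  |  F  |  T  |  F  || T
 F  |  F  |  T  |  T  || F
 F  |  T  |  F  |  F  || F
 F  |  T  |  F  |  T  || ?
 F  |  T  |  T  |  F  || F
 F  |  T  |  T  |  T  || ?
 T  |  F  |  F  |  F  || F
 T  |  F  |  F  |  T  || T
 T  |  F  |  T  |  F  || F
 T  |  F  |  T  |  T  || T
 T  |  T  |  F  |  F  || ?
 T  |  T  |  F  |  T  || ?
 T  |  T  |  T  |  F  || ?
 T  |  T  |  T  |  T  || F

Row P_1=F, P_2=F, P_3=F, P_4=T: ((¬¬(P_4 → P_3) ↔ (P_1 ∨ P_2)) → (((P_3 ⊕ P_2) → ¬(P_2 ∧ P_4)) ∨ P_3)) = T, ¬(P_2 ↔ ¬(P_1 ↔ P_4)) = T, so the formula = F.
Row P_1=F, P_2=T, P_3=F, P_4=T: ((¬¬(P_4 → P_3) ↔ (P_1 ∨ P_2)) → (((P_3 ⊕ P_2) → ¬(P_2 ∧ P_4)) ∨ P_3)) = T, ¬(P_2 ↔ ¬(P_1 ↔ P_4)) = F, so the formula = T.
Row P_1=F, P_2=T, P_3=T, P_4=T: ((¬¬(P_4 → P_3) ↔ (P_1 ∨ P_2)) → (((P_3 ⊕ P_2) → ¬(P_2 ∧ P_4)) ∨ P_3)) = T, ¬(P_2 ↔ ¬(P_1 ↔ P_4)) = F, so the formula = T.
Row P_1=T, P_2=T, P_3=F, P_4=F: ((¬¬(P_4 → P_3) ↔ (P_1 ∨ P_2)) → (((P_3 ⊕ P_2) → ¬(P_2 ∧ P_4)) ∨ P_3)) = T, ¬(P_2 ↔ ¬(P_1 ↔ P_4)) = F, so the formula = T.
Row P_1=T, P_2=T, P_3=F, P_4=T: ((¬¬(P_4 → P_3) ↔ (P_1 ∨ P_2)) → (((P_3 ⊕ P_2) → ¬(P_2 ∧ P_4)) ∨ P_3)) = T, ¬(P_2 ↔ ¬(P_1 ↔ P_4)) = T, so the formula = F.
Row P_1=T, P_2=T, P_3=T, P_4=F: ((¬¬(P_4 → P_3) ↔ (P_1 ∨ P_2)) → (((P_3 ⊕ P_2) → ¬(P_2 ∧ P_4)) ∨ P_3)) = T, ¬(P_2 ↔ ¬(P_1 ↔ P_4)) = F, so the formula = T.

F, T, T, T, F, T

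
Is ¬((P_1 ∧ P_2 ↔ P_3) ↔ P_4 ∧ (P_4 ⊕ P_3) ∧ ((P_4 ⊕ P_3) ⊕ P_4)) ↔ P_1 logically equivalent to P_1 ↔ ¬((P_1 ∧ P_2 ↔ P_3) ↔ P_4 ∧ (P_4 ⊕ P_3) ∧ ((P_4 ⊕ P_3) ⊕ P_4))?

equivalent

P_1 | P_2 | P_3 | P_4 | φ | ψ
--- | --- | --- | --- | - | -
 1  |  1  |  1  |  1  | 1 | 1
 1  |  1  |  1  |  0  | 1 | 1
 1  |  1  |  0  |  1  | 0 | 0
 1  |  1  |  0  |  0  | 0 | 0
 1  |  0  |  1  |  1  | 0 | 0
 1  |  0  |  1  |  0  | 0 | 0
 1  |  0  |  0  |  1  | 1 | 1
 1  |  0  |  0  |  0  | 1 | 1
 0  |  1  |  1  |  1  | 1 | 1
 0  |  1  |  1  |  0  | 1 | 1
 0  |  1  |  0  |  1  | 0 | 0
 0  |  1  |  0  |  0  | 0 | 0
 0  |  0  |  1  |  1  | 1 | 1
 0  |  0  |  1  |  0  | 1 | 1
 0  |  0  |  0  |  1  | 0 | 0
 0  |  0  |  0  |  0  | 0 | 0
The columns for φ and ψ agree on every row, so they are logically equivalent.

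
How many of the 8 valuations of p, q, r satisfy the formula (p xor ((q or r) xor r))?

4

p | q | r | (q or r) | ((q or r) xor r) | (p xor ((q or r) xor r))
- | - | - | -------- | ---------------- | ------------------------
1 | 1 | 1 |    1     |        0         |            1            
1 | 1 | 0 |    1     |        1         |            0            
1 | 0 | 1 |    1     |        0         |            1            
1 | 0 | 0 |    0     |        0         |            1            
0 | 1 | 1 |    1     |        0         |            0            
0 | 1 | 0 |    1     |        1         |            1            
0 | 0 | 1 |    1     |        0         |            0            
0 | 0 | 0 |    0     |        0         |            0            
The formula is true on 4 of the 8 rows.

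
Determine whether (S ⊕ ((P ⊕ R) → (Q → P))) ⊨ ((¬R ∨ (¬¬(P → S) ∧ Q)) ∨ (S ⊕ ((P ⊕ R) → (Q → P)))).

yes

P | Q | R | S || φ | ψ
F | F | F | F || T | T
F | F | F | T || F | T
F | F | T | F || T | T
F | F | T | T || F | F
F | T | F | F || T | T
F | T | F | T || F | T
F | T | T | F || F | T
F | T | T | T || T | T
T | F | F | F || T | T
T | F | F | T || F | T
T | F | T | F || T | T
T | F | T | T || F | F
T | T | F | F || T | T
T | T | F | T || F | T
T | T | T | F || T | T
T | T | T | T || F | T
In every row where φ is true, ψ is also true, so φ ⊨ ψ.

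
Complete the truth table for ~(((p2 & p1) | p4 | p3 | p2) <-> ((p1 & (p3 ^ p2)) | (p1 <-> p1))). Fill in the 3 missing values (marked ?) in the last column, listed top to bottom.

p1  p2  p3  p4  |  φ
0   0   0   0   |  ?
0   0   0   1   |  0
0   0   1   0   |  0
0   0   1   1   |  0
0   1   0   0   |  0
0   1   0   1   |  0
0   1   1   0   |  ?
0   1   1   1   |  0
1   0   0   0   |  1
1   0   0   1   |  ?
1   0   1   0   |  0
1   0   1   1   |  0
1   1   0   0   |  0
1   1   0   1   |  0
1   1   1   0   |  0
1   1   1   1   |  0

1, 0, 0

Row p1=0, p2=0, p3=0, p4=0: ((p2 & p1) | p4 | p3 | p2) = 0, ((p1 & (p3 ^ p2)) | (p1 <-> p1)) = 1, (((p2 & p1) | p4 | p3 | p2) <-> ((p1 & (p3 ^ p2)) | (p1 <-> p1))) = 0, so the formula = 1.
Row p1=0, p2=1, p3=1, p4=0: ((p2 & p1) | p4 | p3 | p2) = 1, ((p1 & (p3 ^ p2)) | (p1 <-> p1)) = 1, (((p2 & p1) | p4 | p3 | p2) <-> ((p1 & (p3 ^ p2)) | (p1 <-> p1))) = 1, so the formula = 0.
Row p1=1, p2=0, p3=0, p4=1: ((p2 & p1) | p4 | p3 | p2) = 1, ((p1 & (p3 ^ p2)) | (p1 <-> p1)) = 1, (((p2 & p1) | p4 | p3 | p2) <-> ((p1 & (p3 ^ p2)) | (p1 <-> p1))) = 1, so the formula = 0.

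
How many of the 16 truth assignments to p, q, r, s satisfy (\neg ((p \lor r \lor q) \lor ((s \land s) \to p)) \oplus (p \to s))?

11

p | q | r | s | (p \lor r \lor q) | (s \land s) | ((s \land s) \to p) | (p \to s) | φ
- | - | - | - | ----------------- | ----------- | ------------------- | --------- | -
F | F | F | F |         F         |      F      |          T          |     T     | T
F | F | F | T |         F         |      T      |          F          |     T     | F
F | F | T | F |         T         |      F      |          T          |     T     | T
F | F | T | T |         T         |      T      |          F          |     T     | T
F | T | F | F |         T         |      F      |          T          |     T     | T
F | T | F | T |         T         |      T      |          F          |     T     | T
F | T | T | F |         T         |      F      |          T          |     T     | T
F | T | T | T |         T         |      T      |          F          |     T     | T
T | F | F | F |         T         |      F      |          T          |     F     | F
T | F | F | T |         T         |      T      |          T          |     T     | T
T | F | T | F |         T         |      F      |          T          |     F     | F
T | F | T | T |         T         |      T      |          T          |     T     | T
T | T | F | F |         T         |      F      |          T          |     F     | F
T | T | F | T |         T         |      T      |          T          |     T     | T
T | T | T | F |         T         |      F      |          T          |     F     | F
T | T | T | T |         T         |      T      |          T          |     T     | T
The formula is true on 11 of the 16 rows.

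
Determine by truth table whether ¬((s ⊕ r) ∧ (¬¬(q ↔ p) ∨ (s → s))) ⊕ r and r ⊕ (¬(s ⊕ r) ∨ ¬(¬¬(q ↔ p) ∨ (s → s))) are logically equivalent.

equivalent

  p      q      r      s    |    φ      ψ  
 True   True   True   True  |  False  False
 True   True   True  False  |   True   True
 True   True  False   True  |  False  False
 True   True  False  False  |   True   True
 True  False   True   True  |  False  False
 True  False   True  False  |   True   True
 True  False  False   True  |  False  False
 True  False  False  False  |   True   True
False   True   True   True  |  False  False
False   True   True  False  |   True   True
False   True  False   True  |  False  False
False   True  False  False  |   True   True
False  False   True   True  |  False  False
False  False   True  False  |   True   True
False  False  False   True  |  False  False
False  False  False  False  |   True   True
The columns for φ and ψ agree on every row, so they are logically equivalent.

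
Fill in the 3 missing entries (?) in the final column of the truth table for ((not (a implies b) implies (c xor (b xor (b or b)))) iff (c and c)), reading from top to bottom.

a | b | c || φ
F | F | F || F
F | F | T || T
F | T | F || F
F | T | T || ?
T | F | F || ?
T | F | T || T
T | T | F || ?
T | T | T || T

Row a=F, b=T, c=T: (not (a implies b) implies (c xor (b xor (b or b)))) = T, (c and c) = T, so the formula = T.
Row a=T, b=F, c=F: (not (a implies b) implies (c xor (b xor (b or b)))) = F, (c and c) = F, so the formula = T.
Row a=T, b=T, c=F: (not (a implies b) implies (c xor (b xor (b or b)))) = T, (c and c) = F, so the formula = F.

T, T, F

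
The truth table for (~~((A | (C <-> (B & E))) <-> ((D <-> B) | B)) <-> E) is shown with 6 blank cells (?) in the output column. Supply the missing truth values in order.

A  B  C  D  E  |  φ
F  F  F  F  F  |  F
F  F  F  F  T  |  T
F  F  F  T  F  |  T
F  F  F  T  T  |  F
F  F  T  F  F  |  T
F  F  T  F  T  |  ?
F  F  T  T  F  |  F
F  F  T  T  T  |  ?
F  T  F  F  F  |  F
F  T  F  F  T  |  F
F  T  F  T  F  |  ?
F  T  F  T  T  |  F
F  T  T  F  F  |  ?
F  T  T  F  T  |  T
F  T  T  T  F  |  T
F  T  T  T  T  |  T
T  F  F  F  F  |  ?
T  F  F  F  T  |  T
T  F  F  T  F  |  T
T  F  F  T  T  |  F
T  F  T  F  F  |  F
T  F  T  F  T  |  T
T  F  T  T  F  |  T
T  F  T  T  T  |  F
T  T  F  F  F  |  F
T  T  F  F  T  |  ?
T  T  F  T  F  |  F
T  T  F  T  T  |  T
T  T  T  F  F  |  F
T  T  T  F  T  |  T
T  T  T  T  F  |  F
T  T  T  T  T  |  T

F, T, F, T, F, T

Row A=F, B=F, C=T, D=F, E=T: ~~((A | (C <-> (B & E))) <-> ((D <-> B) | B)) = F, so the formula = F.
Row A=F, B=F, C=T, D=T, E=T: ~~((A | (C <-> (B & E))) <-> ((D <-> B) | B)) = T, so the formula = T.
Row A=F, B=T, C=F, D=T, E=F: ~~((A | (C <-> (B & E))) <-> ((D <-> B) | B)) = T, so the formula = F.
Row A=F, B=T, C=T, D=F, E=F: ~~((A | (C <-> (B & E))) <-> ((D <-> B) | B)) = F, so the formula = T.
Row A=T, B=F, C=F, D=F, E=F: ~~((A | (C <-> (B & E))) <-> ((D <-> B) | B)) = T, so the formula = F.
Row A=T, B=T, C=F, D=F, E=T: ~~((A | (C <-> (B & E))) <-> ((D <-> B) | B)) = T, so the formula = T.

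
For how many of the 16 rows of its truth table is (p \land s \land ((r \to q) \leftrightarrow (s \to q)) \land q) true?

  p      q      r      s    |    φ  
False  False  False  False  |  False
False  False  False   True  |  False
False  False   True  False  |  False
False  False   True   True  |  False
False   True  False  False  |  False
False   True  False   True  |  False
False   True   True  False  |  False
False   True   True   True  |  False
 True  False  False  False  |  False
 True  False  False   True  |  False
 True  False   True  False  |  False
 True  False   True   True  |  False
 True   True  False  False  |  False
 True   True  False   True  |   True
 True   True   True  False  |  False
 True   True   True   True  |   True
The formula is true on 2 of the 16 rows.

2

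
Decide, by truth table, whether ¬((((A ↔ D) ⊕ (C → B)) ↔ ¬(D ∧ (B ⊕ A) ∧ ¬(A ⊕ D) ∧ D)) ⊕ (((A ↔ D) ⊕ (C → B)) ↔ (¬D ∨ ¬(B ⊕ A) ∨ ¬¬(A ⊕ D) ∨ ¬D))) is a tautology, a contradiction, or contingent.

tautology

  A   |   B   |   C   |   D   || (A ↔ D) | (C → B) | ((A ↔ D) ⊕ (C → B)) | (B ⊕ A) | (A ⊕ D) | ¬(A ⊕ D) | (D ∧ (B ⊕ A) ∧ ¬(A ⊕ D) ∧ D) |   ¬D  | ¬(B ⊕ A) | ¬¬(A ⊕ D) |   φ  
False | False | False | False ||   True  |   True  |        False        |  False  |  False  |   True   |            False             |  True |   True   |   False   |  True
False | False | False |  True ||  False  |   True  |         True        |  False  |   True  |  False   |            False             | False |   True   |    True   |  True
False | False |  True | False ||   True  |  False  |         True        |  False  |  False  |   True   |            False             |  True |   True   |   False   |  True
False | False |  True |  True ||  False  |  False  |        False        |  False  |   True  |  False   |            False             | False |   True   |    True   |  True
False |  True | False | False ||   True  |   True  |        False        |   True  |  False  |   True   |            False             |  True |  False   |   False   |  True
False |  True | False |  True ||  False  |   True  |         True        |   True  |   True  |  False   |            False             | False |  False   |    True   |  True
False |  True |  True | False ||   True  |   True  |        False        |   True  |  False  |   True   |            False             |  True |  False   |   False   |  True
False |  True |  True |  True ||  False  |   True  |         True        |   True  |   True  |  False   |            False             | False |  False   |    True   |  True
 True | False | False | False ||  False  |   True  |         True        |   True  |   True  |  False   |            False             |  True |  False   |    True   |  True
 True | False | False |  True ||   True  |   True  |        False        |   True  |  False  |   True   |             True             | False |  False   |   False   |  True
 True | False |  True | False ||  False  |  False  |        False        |   True  |   True  |  False   |            False             |  True |  False   |    True   |  True
 True | False |  True |  True ||   True  |  False  |         True        |   True  |  False  |   True   |             True             | False |  False   |   False   |  True
 True |  True | False | False ||  False  |   True  |         True        |  False  |   True  |  False   |            False             |  True |   True   |    True   |  True
 True |  True | False |  True ||   True  |   True  |        False        |  False  |  False  |   True   |            False             | False |   True   |   False   |  True
 True |  True |  True | False ||  False  |   True  |         True        |  False  |   True  |  False   |            False             |  True |   True   |    True   |  True
 True |  True |  True |  True ||   True  |   True  |        False        |  False  |  False  |   True   |            False             | False |   True   |   False   |  True
Every row is True, so the formula is a tautology.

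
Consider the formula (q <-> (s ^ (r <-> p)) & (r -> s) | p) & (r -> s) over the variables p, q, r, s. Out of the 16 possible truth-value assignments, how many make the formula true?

p | q | r | s | φ
- | - | - | - | -
0 | 0 | 0 | 0 | 0
0 | 0 | 0 | 1 | 1
0 | 0 | 1 | 0 | 0
0 | 0 | 1 | 1 | 0
0 | 1 | 0 | 0 | 1
0 | 1 | 0 | 1 | 0
0 | 1 | 1 | 0 | 0
0 | 1 | 1 | 1 | 1
1 | 0 | 0 | 0 | 0
1 | 0 | 0 | 1 | 0
1 | 0 | 1 | 0 | 0
1 | 0 | 1 | 1 | 0
1 | 1 | 0 | 0 | 1
1 | 1 | 0 | 1 | 1
1 | 1 | 1 | 0 | 0
1 | 1 | 1 | 1 | 1
The formula is true on 6 of the 16 rows.

6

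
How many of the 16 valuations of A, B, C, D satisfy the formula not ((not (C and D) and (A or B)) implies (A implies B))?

  A   |   B   |   C   |   D   ||   φ  
False | False | False | False || False
False | False | False |  True || False
False | False |  True | False || False
False | False |  True |  True || False
False |  True | False | False || False
False |  True | False |  True || False
False |  True |  True | False || False
False |  True |  True |  True || False
 True | False | False | False ||  True
 True | False | False |  True ||  True
 True | False |  True | False ||  True
 True | False |  True |  True || False
 True |  True | False | False || False
 True |  True | False |  True || False
 True |  True |  True | False || False
 True |  True |  True |  True || False
The formula is true on 3 of the 16 rows.

3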